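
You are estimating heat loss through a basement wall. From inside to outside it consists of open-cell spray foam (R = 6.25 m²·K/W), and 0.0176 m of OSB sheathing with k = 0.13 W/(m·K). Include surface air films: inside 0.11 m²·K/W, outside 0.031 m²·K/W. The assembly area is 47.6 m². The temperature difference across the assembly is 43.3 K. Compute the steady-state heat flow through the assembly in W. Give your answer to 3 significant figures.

316 W

0.0176/0.13 = 0.1354
R_total = 0.11 + 6.25 + 0.1354 + 0.031 = 6.526 m²·K/W
Q = A·ΔT/R = 47.6 × 43.3 / 6.526 = 315.8 W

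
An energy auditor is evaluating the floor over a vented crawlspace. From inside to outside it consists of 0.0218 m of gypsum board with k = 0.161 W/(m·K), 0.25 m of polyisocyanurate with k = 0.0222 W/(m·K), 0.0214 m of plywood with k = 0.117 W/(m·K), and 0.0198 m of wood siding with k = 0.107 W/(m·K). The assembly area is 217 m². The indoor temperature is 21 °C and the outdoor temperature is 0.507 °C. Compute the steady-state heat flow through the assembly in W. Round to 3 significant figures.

0.0218/0.161 = 0.1354
0.25/0.0222 = 11.26
0.0214/0.117 = 0.1829
0.0198/0.107 = 0.185
R_total = 0.1354 + 11.26 + 0.1829 + 0.185 = 11.76 m²·K/W
Q = A·ΔT/R = 217 × (21 − 0.507) / 11.76 = 378 W

378 W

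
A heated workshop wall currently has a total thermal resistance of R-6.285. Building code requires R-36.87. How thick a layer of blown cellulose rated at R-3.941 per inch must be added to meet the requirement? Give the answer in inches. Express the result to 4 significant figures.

ΔR = 36.87 − 6.285 = 30.585 ft²·°F·h/BTU
L = ΔR / (R/in) = 30.585/3.941 = 7.7607 in

7.761 in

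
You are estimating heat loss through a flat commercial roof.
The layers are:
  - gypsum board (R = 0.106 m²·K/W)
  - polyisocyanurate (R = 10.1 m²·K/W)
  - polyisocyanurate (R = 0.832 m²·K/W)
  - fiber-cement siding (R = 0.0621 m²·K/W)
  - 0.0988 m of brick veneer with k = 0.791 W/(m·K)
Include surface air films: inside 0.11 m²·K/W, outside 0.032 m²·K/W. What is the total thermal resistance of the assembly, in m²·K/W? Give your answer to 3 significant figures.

0.0988/0.791 = 0.1249
R_total = 0.11 + 0.106 + 10.1 + 0.832 + 0.0621 + 0.1249 + 0.032 = 11.37 m²·K/W

11.4 m²·K/W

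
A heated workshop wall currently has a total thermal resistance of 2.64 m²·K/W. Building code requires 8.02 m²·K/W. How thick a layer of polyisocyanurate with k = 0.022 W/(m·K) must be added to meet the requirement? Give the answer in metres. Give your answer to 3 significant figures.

ΔR = 8.02 − 2.64 = 5.38 m²·K/W
L = ΔR × k = 5.38 × 0.022 = 0.1184 m

0.118 m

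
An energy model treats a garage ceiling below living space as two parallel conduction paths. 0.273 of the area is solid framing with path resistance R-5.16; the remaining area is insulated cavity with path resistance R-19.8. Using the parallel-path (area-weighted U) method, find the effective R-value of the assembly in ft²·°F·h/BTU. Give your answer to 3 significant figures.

11.2 ft²·°F·h/BTU

U_eff = 0.727/19.8 + 0.273/5.16 = 0.03672 + 0.05291 = 0.08962
R_eff = 1/U_eff = 11.16 ft²·°F·h/BTU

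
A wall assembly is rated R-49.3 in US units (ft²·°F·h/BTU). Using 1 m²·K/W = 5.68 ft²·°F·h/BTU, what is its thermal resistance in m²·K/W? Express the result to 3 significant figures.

R_SI = 49.3/5.68 = 8.68

8.68 m²·K/W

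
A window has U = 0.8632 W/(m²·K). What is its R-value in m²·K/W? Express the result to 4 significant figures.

R = 1/U = 1/0.8632 = 1.1585

1.158 m²·K/W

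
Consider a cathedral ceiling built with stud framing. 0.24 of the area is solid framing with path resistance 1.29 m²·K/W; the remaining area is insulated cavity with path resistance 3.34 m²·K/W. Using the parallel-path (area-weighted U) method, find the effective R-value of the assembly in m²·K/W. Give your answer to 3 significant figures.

U_eff = 0.76/3.34 + 0.24/1.29 = 0.2275 + 0.186 = 0.4136
R_eff = 1/U_eff = 2.418 m²·K/W

2.42 m²·K/W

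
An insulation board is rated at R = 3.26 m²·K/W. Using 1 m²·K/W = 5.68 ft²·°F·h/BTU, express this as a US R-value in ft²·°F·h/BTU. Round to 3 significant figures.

18.5 ft²·°F·h/BTU

R_US = 3.26 × 5.68 = 18.52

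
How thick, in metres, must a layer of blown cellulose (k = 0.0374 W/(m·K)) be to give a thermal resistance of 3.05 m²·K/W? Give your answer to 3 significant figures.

0.114 m

L = R·k = 3.05 × 0.0374 = 0.1141 m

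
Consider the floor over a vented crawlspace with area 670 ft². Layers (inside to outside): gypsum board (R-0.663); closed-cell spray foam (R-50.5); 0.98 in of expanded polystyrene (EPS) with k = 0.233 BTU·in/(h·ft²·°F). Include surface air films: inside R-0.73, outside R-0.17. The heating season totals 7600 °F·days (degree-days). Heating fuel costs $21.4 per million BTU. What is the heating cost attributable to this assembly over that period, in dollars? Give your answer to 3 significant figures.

46.5 dollars

0.98/0.233 = 4.206
R_total = 0.73 + 0.663 + 50.5 + 4.206 + 0.17 = 56.27 ft²·°F·h/BTU
E = A × HDD × 24 / R = 670 × 7600 × 24 / 56.27 = 2172000 BTU
Cost = 2172000/10⁶ × 21.4 = $46.48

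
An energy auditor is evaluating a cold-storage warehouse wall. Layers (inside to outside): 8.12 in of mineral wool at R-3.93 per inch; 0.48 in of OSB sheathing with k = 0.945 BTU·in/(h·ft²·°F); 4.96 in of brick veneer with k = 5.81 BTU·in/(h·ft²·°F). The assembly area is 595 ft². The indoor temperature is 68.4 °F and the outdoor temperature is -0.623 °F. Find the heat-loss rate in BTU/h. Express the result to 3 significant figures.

8.12 × 3.93 = 31.91
0.48/0.945 = 0.5079
4.96/5.81 = 0.8537
R_total = 31.91 + 0.5079 + 0.8537 = 33.27 ft²·°F·h/BTU
Q = A·ΔT/R = 595 × (68.4 − (-0.623)) / 33.27 = 1234 BTU/h

1230 BTU/h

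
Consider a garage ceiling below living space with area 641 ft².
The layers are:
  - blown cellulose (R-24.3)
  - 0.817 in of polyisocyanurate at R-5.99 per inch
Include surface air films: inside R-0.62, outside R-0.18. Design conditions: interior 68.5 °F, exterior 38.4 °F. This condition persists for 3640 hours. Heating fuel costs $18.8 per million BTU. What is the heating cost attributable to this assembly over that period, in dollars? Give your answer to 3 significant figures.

0.817 × 5.99 = 4.894
R_total = 0.62 + 24.3 + 4.894 + 0.18 = 29.99 ft²·°F·h/BTU
Q = 641 × (68.5 − 38.4) / 29.99 = 643.3 BTU/h
E = 643.3 × 3640 = 2341000 BTU
Cost = 2341000/10⁶ × 18.8 = $44.02

44.0 dollars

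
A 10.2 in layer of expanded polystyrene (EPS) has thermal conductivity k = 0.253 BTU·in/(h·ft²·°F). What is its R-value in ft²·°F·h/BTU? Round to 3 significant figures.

40.3 ft²·°F·h/BTU

R = L/k = 10.2/0.253 = 40.32 ft²·°F·h/BTU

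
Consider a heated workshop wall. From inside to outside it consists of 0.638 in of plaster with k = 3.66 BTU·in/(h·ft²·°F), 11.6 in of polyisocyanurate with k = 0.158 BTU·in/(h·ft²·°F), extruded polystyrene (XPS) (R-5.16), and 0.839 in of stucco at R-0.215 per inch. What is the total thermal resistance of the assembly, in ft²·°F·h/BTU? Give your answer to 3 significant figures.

78.9 ft²·°F·h/BTU

0.638/3.66 = 0.1743
11.6/0.158 = 73.42
0.839 × 0.215 = 0.1804
R_total = 0.1743 + 73.42 + 5.16 + 0.1804 = 78.93 ft²·°F·h/BTU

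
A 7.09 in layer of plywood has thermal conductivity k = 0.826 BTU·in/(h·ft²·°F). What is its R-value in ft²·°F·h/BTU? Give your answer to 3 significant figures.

R = L/k = 7.09/0.826 = 8.584 ft²·°F·h/BTU

8.58 ft²·°F·h/BTU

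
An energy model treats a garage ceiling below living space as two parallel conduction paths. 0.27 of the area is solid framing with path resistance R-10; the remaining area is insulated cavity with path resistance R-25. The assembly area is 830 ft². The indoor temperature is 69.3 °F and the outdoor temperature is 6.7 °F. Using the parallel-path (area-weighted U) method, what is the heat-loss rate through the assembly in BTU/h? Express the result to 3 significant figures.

2920 BTU/h

U_eff = 0.73/25 + 0.27/10 = 0.0292 + 0.027 = 0.0562
R_eff = 1/U_eff = 17.79 ft²·°F·h/BTU
Q = 830 × (69.3 − 6.7) / 17.79 = 2920 BTU/h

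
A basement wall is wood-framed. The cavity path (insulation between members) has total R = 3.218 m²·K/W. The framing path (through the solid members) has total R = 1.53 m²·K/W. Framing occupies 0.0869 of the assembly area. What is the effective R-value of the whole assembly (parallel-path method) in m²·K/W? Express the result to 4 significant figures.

2.936 m²·K/W

U_eff = 0.9131/3.218 + 0.0869/1.53 = 0.28375 + 0.056797 = 0.34055
R_eff = 1/U_eff = 2.9365 m²·K/W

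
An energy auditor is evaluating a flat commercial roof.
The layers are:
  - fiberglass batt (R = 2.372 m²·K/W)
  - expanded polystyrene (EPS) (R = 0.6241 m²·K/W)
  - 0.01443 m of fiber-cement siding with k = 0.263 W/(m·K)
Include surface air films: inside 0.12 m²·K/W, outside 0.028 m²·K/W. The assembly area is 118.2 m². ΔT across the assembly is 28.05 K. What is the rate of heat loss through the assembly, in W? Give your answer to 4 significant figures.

1036 W

0.01443/0.263 = 0.054867
R_total = 0.12 + 2.372 + 0.6241 + 0.054867 + 0.028 = 3.199 m²·K/W
Q = A·ΔT/R = 118.2 × 28.05 / 3.199 = 1036.4 W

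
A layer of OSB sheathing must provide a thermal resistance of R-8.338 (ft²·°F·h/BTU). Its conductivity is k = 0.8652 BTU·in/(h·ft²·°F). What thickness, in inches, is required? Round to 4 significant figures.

L = R × k = 8.338 × 0.8652 = 7.214 in

7.214 in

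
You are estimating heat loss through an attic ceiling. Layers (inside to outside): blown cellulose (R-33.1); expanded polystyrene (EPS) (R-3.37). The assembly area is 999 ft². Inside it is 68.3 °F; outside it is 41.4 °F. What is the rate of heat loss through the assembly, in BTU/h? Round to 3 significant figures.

737 BTU/h

R_total = 33.1 + 3.37 = 36.47 ft²·°F·h/BTU
Q = A·ΔT/R = 999 × (68.3 − 41.4) / 36.47 = 736.9 BTU/h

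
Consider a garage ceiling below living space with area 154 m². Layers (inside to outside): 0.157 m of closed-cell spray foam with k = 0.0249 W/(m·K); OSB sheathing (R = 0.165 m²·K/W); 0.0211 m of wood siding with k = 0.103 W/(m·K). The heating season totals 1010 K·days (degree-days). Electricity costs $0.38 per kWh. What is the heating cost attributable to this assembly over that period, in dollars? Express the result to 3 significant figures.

0.157/0.0249 = 6.305
0.0211/0.103 = 0.2049
R_total = 6.305 + 0.165 + 0.2049 = 6.675 m²·K/W
E = A × HDD × 24 / R / 1000 = 154 × 1010 × 24 / 6.675 / 1000 = 559.2 kWh
Cost = 559.2 × 0.38 = $212.5

213 dollars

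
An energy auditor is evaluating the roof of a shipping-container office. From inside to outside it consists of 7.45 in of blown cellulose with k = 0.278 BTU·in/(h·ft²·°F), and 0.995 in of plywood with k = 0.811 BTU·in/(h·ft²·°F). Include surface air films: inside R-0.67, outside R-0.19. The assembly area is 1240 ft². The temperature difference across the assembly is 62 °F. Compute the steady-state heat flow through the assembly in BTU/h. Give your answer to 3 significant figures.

7.45/0.278 = 26.8
0.995/0.811 = 1.227
R_total = 0.67 + 26.8 + 1.227 + 0.19 = 28.89 ft²·°F·h/BTU
Q = A·ΔT/R = 1240 × 62 / 28.89 = 2662 BTU/h

2660 BTU/h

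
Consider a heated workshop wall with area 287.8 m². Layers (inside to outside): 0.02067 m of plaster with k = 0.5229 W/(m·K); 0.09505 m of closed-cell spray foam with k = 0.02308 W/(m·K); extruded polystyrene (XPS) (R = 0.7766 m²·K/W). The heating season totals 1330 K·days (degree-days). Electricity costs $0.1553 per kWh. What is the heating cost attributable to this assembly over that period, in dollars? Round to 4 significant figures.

289.1 dollars

0.02067/0.5229 = 0.03953
0.09505/0.02308 = 4.1183
R_total = 0.03953 + 4.1183 + 0.7766 = 4.9344 m²·K/W
E = A × HDD × 24 / R / 1000 = 287.8 × 1330 × 24 / 4.9344 / 1000 = 1861.7 kWh
Cost = 1861.7 × 0.1553 = $289.13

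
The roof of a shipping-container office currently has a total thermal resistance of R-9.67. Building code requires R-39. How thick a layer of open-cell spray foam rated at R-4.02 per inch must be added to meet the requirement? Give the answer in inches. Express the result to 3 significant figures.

ΔR = 39 − 9.67 = 29.33 ft²·°F·h/BTU
L = ΔR / (R/in) = 29.33/4.02 = 7.296 in

7.30 in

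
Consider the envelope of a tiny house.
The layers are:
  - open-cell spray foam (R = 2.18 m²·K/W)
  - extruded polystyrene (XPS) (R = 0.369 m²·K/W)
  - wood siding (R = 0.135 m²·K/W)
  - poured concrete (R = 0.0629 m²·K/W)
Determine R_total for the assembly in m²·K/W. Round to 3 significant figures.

R_total = 2.18 + 0.369 + 0.135 + 0.0629 = 2.747 m²·K/W

2.75 m²·K/W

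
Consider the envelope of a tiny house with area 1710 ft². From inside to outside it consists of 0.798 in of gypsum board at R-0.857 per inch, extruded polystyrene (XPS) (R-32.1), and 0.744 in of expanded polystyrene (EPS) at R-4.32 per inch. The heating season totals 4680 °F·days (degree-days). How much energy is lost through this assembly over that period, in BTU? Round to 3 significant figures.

5340000 BTU

0.798 × 0.857 = 0.6839
0.744 × 4.32 = 3.214
R_total = 0.6839 + 32.1 + 3.214 = 36 ft²·°F·h/BTU
E = A × HDD × 24 / R = 1710 × 4680 × 24 / 36 = 5336000 BTU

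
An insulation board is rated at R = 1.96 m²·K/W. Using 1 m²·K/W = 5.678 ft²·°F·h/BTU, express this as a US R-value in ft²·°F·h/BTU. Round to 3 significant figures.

11.1 ft²·°F·h/BTU

R_US = 1.96 × 5.678 = 11.13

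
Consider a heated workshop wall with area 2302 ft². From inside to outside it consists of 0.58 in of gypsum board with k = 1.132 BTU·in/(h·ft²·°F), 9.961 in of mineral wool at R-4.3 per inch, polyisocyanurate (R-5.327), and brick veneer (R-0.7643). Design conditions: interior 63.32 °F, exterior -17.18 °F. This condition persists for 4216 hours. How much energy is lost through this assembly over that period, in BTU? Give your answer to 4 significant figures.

15800000 BTU

0.58/1.132 = 0.51237
9.961 × 4.3 = 42.832
R_total = 0.51237 + 42.832 + 5.327 + 0.7643 = 49.436 ft²·°F·h/BTU
Q = 2302 × (63.32 − (-17.18)) / 49.436 = 3748.5 BTU/h
E = 3748.5 × 4216 = 15804000 BTU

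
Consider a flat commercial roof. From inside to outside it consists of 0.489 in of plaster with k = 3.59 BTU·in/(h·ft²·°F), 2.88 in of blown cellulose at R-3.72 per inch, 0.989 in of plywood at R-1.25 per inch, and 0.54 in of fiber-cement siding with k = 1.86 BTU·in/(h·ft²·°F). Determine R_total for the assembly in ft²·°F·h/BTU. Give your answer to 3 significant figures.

12.4 ft²·°F·h/BTU

0.489/3.59 = 0.1362
2.88 × 3.72 = 10.71
0.989 × 1.25 = 1.236
0.54/1.86 = 0.2903
R_total = 0.1362 + 10.71 + 1.236 + 0.2903 = 12.38 ft²·°F·h/BTU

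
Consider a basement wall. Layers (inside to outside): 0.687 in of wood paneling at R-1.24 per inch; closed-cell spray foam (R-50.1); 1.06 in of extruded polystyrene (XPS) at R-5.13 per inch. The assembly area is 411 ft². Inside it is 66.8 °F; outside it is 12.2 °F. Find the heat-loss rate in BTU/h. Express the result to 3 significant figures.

0.687 × 1.24 = 0.8519
1.06 × 5.13 = 5.438
R_total = 0.8519 + 50.1 + 5.438 = 56.39 ft²·°F·h/BTU
Q = A·ΔT/R = 411 × (66.8 − 12.2) / 56.39 = 398 BTU/h

398 BTU/h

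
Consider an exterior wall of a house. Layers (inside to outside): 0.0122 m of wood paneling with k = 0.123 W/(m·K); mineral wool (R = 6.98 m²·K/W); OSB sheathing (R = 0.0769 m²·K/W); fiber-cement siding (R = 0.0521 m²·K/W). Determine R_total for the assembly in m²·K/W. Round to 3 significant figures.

7.21 m²·K/W

0.0122/0.123 = 0.09919
R_total = 0.09919 + 6.98 + 0.0769 + 0.0521 = 7.208 m²·K/W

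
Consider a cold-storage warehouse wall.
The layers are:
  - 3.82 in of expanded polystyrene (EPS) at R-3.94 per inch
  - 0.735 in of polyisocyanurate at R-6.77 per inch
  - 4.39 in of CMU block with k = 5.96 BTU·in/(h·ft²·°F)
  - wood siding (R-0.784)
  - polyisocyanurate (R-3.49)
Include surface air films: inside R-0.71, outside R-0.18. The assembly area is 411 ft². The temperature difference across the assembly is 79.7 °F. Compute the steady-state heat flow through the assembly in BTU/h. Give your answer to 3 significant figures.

1260 BTU/h

3.82 × 3.94 = 15.05
0.735 × 6.77 = 4.976
4.39/5.96 = 0.7366
R_total = 0.71 + 15.05 + 4.976 + 0.7366 + 0.784 + 3.49 + 0.18 = 25.93 ft²·°F·h/BTU
Q = A·ΔT/R = 411 × 79.7 / 25.93 = 1263 BTU/h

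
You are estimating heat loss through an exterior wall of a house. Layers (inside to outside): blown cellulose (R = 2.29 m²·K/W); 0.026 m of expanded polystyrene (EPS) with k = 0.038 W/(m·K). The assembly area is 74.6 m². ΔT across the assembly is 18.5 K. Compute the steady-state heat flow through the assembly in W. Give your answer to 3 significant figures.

464 W

0.026/0.038 = 0.6842
R_total = 2.29 + 0.6842 = 2.974 m²·K/W
Q = A·ΔT/R = 74.6 × 18.5 / 2.974 = 464 W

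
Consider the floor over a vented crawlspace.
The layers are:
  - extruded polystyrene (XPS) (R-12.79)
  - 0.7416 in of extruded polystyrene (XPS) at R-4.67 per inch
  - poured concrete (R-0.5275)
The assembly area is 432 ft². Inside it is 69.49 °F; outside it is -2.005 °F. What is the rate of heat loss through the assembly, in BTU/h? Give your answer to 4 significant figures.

0.7416 × 4.67 = 3.4633
R_total = 12.79 + 3.4633 + 0.5275 = 16.781 ft²·°F·h/BTU
Q = A·ΔT/R = 432 × (69.49 − (-2.005)) / 16.781 = 1840.5 BTU/h

1841 BTU/h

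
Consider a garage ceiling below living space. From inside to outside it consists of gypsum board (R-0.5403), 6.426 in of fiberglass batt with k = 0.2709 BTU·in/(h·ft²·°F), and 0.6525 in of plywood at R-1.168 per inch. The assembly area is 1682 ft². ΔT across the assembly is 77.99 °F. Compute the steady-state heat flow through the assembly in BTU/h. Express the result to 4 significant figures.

6.426/0.2709 = 23.721
0.6525 × 1.168 = 0.76212
R_total = 0.5403 + 23.721 + 0.76212 = 25.023 ft²·°F·h/BTU
Q = A·ΔT/R = 1682 × 77.99 / 25.023 = 5242.3 BTU/h

5242 BTU/h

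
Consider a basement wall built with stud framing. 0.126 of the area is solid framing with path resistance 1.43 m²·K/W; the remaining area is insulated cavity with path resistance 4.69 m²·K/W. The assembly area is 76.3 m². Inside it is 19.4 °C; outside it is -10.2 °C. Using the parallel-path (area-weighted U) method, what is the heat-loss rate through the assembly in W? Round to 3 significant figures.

U_eff = 0.874/4.69 + 0.126/1.43 = 0.1864 + 0.08811 = 0.2745
R_eff = 1/U_eff = 3.643 m²·K/W
Q = 76.3 × (19.4 − (-10.2)) / 3.643 = 619.9 W

620 W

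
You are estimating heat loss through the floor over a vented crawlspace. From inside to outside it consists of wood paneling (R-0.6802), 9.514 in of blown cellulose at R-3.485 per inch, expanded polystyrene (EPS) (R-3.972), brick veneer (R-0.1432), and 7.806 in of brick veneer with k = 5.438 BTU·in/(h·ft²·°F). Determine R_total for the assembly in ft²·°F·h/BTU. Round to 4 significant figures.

39.39 ft²·°F·h/BTU

9.514 × 3.485 = 33.156
7.806/5.438 = 1.4355
R_total = 0.6802 + 33.156 + 3.972 + 0.1432 + 1.4355 = 39.387 ft²·°F·h/BTU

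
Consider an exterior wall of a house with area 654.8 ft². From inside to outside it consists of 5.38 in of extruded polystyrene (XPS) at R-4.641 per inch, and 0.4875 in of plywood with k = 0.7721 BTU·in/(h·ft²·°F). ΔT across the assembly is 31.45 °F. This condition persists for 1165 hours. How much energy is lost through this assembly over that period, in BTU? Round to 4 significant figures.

5.38 × 4.641 = 24.969
0.4875/0.7721 = 0.63139
R_total = 24.969 + 0.63139 = 25.6 ft²·°F·h/BTU
Q = 654.8 × 31.45 / 25.6 = 804.43 BTU/h
E = 804.43 × 1165 = 937160 BTU

937200 BTU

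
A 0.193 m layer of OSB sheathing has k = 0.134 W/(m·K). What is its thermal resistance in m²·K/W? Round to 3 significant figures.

R = L/k = 0.193/0.134 = 1.44 m²·K/W

1.44 m²·K/W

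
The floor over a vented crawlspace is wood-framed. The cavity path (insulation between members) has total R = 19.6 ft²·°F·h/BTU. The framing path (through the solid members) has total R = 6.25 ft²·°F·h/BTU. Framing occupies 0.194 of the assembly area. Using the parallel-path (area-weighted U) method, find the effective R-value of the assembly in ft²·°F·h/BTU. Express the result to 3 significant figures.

U_eff = 0.806/19.6 + 0.194/6.25 = 0.04112 + 0.03104 = 0.07216
R_eff = 1/U_eff = 13.86 ft²·°F·h/BTU

13.9 ft²·°F·h/BTU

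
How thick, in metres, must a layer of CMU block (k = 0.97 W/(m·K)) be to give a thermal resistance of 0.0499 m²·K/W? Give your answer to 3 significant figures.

L = R·k = 0.0499 × 0.97 = 0.0484 m

0.0484 m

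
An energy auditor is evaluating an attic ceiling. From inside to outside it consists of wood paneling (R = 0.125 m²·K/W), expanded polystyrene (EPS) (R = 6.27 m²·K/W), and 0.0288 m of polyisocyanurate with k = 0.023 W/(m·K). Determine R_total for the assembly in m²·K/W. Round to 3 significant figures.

7.65 m²·K/W

0.0288/0.023 = 1.252
R_total = 0.125 + 6.27 + 1.252 = 7.647 m²·K/W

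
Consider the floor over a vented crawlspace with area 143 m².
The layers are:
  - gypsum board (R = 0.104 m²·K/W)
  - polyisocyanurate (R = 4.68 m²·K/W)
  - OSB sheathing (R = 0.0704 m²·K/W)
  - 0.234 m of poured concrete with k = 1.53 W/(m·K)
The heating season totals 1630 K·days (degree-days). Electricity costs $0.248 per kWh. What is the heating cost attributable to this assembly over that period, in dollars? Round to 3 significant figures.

277 dollars

0.234/1.53 = 0.1529
R_total = 0.104 + 4.68 + 0.0704 + 0.1529 = 5.007 m²·K/W
E = A × HDD × 24 / R / 1000 = 143 × 1630 × 24 / 5.007 / 1000 = 1117 kWh
Cost = 1117 × 0.248 = $277.1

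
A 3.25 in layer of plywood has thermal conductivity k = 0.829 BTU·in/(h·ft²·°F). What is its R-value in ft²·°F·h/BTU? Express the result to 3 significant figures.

3.92 ft²·°F·h/BTU

R = L/k = 3.25/0.829 = 3.92 ft²·°F·h/BTU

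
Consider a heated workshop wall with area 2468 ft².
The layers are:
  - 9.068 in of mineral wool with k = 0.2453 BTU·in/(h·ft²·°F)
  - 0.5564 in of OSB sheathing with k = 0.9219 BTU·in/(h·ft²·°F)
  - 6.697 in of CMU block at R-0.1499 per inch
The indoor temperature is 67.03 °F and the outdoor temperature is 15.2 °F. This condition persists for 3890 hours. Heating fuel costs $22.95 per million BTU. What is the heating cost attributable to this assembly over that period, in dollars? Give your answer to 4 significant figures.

9.068/0.2453 = 36.967
0.5564/0.9219 = 0.60354
6.697 × 0.1499 = 1.0039
R_total = 36.967 + 0.60354 + 1.0039 = 38.574 ft²·°F·h/BTU
Q = 2468 × (67.03 − 15.2) / 38.574 = 3316.1 BTU/h
E = 3316.1 × 3890 = 12900000 BTU
Cost = 12900000/10⁶ × 22.95 = $296.05

296.0 dollars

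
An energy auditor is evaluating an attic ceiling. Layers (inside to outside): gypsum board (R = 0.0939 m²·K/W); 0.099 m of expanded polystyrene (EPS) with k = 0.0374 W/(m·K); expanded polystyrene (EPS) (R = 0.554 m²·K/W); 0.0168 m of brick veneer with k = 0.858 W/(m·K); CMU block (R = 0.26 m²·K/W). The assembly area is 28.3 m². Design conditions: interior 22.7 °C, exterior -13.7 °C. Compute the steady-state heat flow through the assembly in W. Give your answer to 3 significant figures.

288 W

0.099/0.0374 = 2.647
0.0168/0.858 = 0.01958
R_total = 0.0939 + 2.647 + 0.554 + 0.01958 + 0.26 = 3.575 m²·K/W
Q = A·ΔT/R = 28.3 × (22.7 − (-13.7)) / 3.575 = 288.2 W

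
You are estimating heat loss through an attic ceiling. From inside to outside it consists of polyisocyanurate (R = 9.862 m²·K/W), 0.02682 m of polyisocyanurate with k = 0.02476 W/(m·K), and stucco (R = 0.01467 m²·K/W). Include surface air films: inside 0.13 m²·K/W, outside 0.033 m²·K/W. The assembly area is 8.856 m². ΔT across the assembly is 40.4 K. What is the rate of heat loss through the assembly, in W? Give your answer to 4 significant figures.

0.02682/0.02476 = 1.0832
R_total = 0.13 + 9.862 + 1.0832 + 0.01467 + 0.033 = 11.123 m²·K/W
Q = A·ΔT/R = 8.856 × 40.4 / 11.123 = 32.166 W

32.17 W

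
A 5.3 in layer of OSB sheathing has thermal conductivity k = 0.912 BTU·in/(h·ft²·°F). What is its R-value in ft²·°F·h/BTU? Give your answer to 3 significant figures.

R = L/k = 5.3/0.912 = 5.811 ft²·°F·h/BTU

5.81 ft²·°F·h/BTU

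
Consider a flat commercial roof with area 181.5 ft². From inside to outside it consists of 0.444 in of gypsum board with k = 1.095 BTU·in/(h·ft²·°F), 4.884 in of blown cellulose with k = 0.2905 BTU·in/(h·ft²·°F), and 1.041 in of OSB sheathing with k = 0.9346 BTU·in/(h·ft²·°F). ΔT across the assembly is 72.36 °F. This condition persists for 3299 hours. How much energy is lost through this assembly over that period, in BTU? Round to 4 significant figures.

2363000 BTU

0.444/1.095 = 0.40548
4.884/0.2905 = 16.812
1.041/0.9346 = 1.1138
R_total = 0.40548 + 16.812 + 1.1138 = 18.332 ft²·°F·h/BTU
Q = 181.5 × 72.36 / 18.332 = 716.43 BTU/h
E = 716.43 × 3299 = 2363500 BTU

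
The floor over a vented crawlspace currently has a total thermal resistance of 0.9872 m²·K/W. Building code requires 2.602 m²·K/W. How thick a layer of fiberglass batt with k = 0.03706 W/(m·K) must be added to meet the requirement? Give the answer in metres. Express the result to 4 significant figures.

ΔR = 2.602 − 0.9872 = 1.6148 m²·K/W
L = ΔR × k = 1.6148 × 0.03706 = 0.059844 m

0.05984 m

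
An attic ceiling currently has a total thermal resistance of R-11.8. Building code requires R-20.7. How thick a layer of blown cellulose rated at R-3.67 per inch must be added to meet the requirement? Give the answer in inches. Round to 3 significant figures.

ΔR = 20.7 − 11.8 = 8.9 ft²·°F·h/BTU
L = ΔR / (R/in) = 8.9/3.67 = 2.425 in

2.43 in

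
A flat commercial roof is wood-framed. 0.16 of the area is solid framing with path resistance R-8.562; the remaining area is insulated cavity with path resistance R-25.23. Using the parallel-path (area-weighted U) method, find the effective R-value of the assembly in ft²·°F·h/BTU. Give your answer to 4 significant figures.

19.24 ft²·°F·h/BTU

U_eff = 0.84/25.23 + 0.16/8.562 = 0.033294 + 0.018687 = 0.051981
R_eff = 1/U_eff = 19.238 ft²·°F·h/BTU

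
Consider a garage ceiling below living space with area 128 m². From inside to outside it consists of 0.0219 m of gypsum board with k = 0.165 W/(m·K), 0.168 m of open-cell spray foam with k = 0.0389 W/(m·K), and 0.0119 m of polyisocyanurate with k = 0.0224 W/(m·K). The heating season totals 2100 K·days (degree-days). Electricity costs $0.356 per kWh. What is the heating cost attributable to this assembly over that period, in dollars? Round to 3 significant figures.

0.0219/0.165 = 0.1327
0.168/0.0389 = 4.319
0.0119/0.0224 = 0.5312
R_total = 0.1327 + 4.319 + 0.5312 = 4.983 m²·K/W
E = A × HDD × 24 / R / 1000 = 128 × 2100 × 24 / 4.983 / 1000 = 1295 kWh
Cost = 1295 × 0.356 = $460.9

461 dollars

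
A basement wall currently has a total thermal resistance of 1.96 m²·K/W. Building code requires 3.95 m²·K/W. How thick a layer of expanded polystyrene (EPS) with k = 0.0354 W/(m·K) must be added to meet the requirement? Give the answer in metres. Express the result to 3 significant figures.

ΔR = 3.95 − 1.96 = 1.99 m²·K/W
L = ΔR × k = 1.99 × 0.0354 = 0.07045 m

0.0704 m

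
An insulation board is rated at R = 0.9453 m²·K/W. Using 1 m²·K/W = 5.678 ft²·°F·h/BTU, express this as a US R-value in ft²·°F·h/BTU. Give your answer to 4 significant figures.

R_US = 0.9453 × 5.678 = 5.3674

5.367 ft²·°F·h/BTU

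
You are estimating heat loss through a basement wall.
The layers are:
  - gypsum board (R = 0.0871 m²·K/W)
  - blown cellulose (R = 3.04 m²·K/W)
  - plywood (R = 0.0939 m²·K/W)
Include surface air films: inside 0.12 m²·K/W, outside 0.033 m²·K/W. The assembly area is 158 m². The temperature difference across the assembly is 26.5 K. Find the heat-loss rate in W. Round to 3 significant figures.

1240 W

R_total = 0.12 + 0.0871 + 3.04 + 0.0939 + 0.033 = 3.374 m²·K/W
Q = A·ΔT/R = 158 × 26.5 / 3.374 = 1241 W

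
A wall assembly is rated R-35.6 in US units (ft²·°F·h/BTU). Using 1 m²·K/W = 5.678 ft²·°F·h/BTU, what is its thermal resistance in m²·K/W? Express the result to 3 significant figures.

6.27 m²·K/W

R_SI = 35.6/5.678 = 6.27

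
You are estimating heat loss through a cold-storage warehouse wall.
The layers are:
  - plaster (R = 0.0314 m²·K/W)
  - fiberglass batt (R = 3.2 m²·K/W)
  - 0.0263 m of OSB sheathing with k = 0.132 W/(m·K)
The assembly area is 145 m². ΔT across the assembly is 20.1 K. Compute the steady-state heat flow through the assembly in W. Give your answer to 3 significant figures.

0.0263/0.132 = 0.1992
R_total = 0.0314 + 3.2 + 0.1992 = 3.431 m²·K/W
Q = A·ΔT/R = 145 × 20.1 / 3.431 = 849.5 W

850 W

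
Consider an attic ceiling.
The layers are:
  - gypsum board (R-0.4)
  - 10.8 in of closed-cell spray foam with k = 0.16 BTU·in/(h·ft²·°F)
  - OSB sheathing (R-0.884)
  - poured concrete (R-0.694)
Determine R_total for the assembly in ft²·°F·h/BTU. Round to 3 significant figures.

10.8/0.16 = 67.5
R_total = 0.4 + 67.5 + 0.884 + 0.694 = 69.48 ft²·°F·h/BTU

69.5 ft²·°F·h/BTU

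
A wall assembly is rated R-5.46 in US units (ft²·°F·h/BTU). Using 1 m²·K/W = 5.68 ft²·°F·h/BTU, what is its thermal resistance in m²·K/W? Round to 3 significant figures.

0.961 m²·K/W

R_SI = 5.46/5.68 = 0.9613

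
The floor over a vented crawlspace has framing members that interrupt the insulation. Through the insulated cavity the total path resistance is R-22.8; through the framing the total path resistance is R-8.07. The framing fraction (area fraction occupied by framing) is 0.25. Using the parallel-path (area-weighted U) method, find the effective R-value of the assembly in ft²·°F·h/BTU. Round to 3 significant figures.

15.7 ft²·°F·h/BTU

U_eff = 0.75/22.8 + 0.25/8.07 = 0.03289 + 0.03098 = 0.06387
R_eff = 1/U_eff = 15.66 ft²·°F·h/BTU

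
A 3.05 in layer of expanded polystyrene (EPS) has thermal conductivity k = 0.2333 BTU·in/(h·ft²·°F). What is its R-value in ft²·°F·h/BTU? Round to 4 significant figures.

R = L/k = 3.05/0.2333 = 13.073 ft²·°F·h/BTU

13.07 ft²·°F·h/BTU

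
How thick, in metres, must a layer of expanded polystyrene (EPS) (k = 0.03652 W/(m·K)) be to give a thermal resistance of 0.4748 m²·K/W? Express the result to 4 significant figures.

L = R·k = 0.4748 × 0.03652 = 0.01734 m

0.01734 m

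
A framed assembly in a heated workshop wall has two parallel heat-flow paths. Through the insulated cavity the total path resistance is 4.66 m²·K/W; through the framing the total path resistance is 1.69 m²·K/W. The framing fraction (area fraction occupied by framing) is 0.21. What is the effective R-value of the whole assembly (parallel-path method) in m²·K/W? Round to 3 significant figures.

3.40 m²·K/W

U_eff = 0.79/4.66 + 0.21/1.69 = 0.1695 + 0.1243 = 0.2938
R_eff = 1/U_eff = 3.404 m²·K/W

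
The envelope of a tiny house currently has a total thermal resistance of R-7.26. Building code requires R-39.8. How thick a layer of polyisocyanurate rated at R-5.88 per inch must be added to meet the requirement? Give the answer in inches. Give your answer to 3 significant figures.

5.53 in

ΔR = 39.8 − 7.26 = 32.54 ft²·°F·h/BTU
L = ΔR / (R/in) = 32.54/5.88 = 5.534 in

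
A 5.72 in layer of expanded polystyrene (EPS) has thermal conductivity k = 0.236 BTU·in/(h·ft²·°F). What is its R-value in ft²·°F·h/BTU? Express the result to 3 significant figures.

R = L/k = 5.72/0.236 = 24.24 ft²·°F·h/BTU

24.2 ft²·°F·h/BTU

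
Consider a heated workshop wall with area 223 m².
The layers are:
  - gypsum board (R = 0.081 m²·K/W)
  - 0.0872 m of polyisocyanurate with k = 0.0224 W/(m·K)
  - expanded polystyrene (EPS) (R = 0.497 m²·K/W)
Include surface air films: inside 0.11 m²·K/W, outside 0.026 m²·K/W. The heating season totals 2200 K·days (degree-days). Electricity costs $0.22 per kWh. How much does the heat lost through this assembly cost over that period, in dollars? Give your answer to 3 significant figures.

562 dollars

0.0872/0.0224 = 3.893
R_total = 0.11 + 0.081 + 3.893 + 0.497 + 0.026 = 4.607 m²·K/W
E = A × HDD × 24 / R / 1000 = 223 × 2200 × 24 / 4.607 / 1000 = 2556 kWh
Cost = 2556 × 0.22 = $562.3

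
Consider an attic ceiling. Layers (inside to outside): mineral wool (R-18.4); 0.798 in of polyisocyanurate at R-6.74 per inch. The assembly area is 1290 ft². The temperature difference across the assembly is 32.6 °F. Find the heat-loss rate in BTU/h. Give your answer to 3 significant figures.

0.798 × 6.74 = 5.379
R_total = 18.4 + 5.379 = 23.78 ft²·°F·h/BTU
Q = A·ΔT/R = 1290 × 32.6 / 23.78 = 1769 BTU/h

1770 BTU/h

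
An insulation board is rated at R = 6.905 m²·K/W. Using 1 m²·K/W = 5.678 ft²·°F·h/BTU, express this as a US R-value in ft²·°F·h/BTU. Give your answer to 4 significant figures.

R_US = 6.905 × 5.678 = 39.207

39.21 ft²·°F·h/BTU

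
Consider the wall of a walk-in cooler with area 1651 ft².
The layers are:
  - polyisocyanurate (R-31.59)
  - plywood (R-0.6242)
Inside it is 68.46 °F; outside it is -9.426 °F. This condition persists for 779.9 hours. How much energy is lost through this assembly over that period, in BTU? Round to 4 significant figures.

R_total = 31.59 + 0.6242 = 32.214 ft²·°F·h/BTU
Q = 1651 × (68.46 − (-9.426)) / 32.214 = 3991.7 BTU/h
E = 3991.7 × 779.9 = 3113100 BTU

3113000 BTU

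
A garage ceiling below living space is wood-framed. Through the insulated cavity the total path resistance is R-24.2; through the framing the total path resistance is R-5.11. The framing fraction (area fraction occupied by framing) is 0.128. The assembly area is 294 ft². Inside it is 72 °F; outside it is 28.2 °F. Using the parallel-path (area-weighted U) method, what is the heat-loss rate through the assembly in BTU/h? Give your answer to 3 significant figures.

U_eff = 0.872/24.2 + 0.128/5.11 = 0.03603 + 0.02505 = 0.06108
R_eff = 1/U_eff = 16.37 ft²·°F·h/BTU
Q = 294 × (72 − 28.2) / 16.37 = 786.6 BTU/h

787 BTU/h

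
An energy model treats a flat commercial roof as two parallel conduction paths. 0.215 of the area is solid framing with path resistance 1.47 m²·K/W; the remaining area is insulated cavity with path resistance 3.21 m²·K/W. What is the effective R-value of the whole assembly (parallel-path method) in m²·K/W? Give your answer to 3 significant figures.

U_eff = 0.785/3.21 + 0.215/1.47 = 0.2445 + 0.1463 = 0.3908
R_eff = 1/U_eff = 2.559 m²·K/W

2.56 m²·K/W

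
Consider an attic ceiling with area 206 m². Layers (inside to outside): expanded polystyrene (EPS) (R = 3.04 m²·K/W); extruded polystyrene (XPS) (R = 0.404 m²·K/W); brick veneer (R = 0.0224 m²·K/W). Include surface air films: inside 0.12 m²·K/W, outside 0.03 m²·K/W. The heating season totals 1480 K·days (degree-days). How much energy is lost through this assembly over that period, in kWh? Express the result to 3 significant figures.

2020 kWh

R_total = 0.12 + 3.04 + 0.404 + 0.0224 + 0.03 = 3.616 m²·K/W
E = A × HDD × 24 / R / 1000 = 206 × 1480 × 24 / 3.616 / 1000 = 2023 kWh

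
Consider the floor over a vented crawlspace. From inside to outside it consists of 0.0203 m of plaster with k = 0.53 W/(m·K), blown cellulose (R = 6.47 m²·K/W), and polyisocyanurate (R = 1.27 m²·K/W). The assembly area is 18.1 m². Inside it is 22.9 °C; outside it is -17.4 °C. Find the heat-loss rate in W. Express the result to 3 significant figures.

0.0203/0.53 = 0.0383
R_total = 0.0383 + 6.47 + 1.27 = 7.778 m²·K/W
Q = A·ΔT/R = 18.1 × (22.9 − (-17.4)) / 7.778 = 93.78 W

93.8 W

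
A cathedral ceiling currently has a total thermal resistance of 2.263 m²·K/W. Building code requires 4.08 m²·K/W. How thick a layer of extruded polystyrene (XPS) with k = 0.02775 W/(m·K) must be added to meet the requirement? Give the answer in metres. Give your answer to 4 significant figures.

ΔR = 4.08 − 2.263 = 1.817 m²·K/W
L = ΔR × k = 1.817 × 0.02775 = 0.050422 m

0.05042 m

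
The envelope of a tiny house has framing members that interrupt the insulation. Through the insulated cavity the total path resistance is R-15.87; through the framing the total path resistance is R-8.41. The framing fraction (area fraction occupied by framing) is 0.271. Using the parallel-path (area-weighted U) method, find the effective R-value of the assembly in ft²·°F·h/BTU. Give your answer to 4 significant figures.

12.79 ft²·°F·h/BTU

U_eff = 0.729/15.87 + 0.271/8.41 = 0.045936 + 0.032224 = 0.078159
R_eff = 1/U_eff = 12.794 ft²·°F·h/BTU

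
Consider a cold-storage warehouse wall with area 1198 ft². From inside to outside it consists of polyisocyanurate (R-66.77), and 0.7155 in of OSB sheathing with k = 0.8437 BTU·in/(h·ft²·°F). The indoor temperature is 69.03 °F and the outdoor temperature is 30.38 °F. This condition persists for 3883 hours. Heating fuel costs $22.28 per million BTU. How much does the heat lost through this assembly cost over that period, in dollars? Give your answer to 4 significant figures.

0.7155/0.8437 = 0.84805
R_total = 66.77 + 0.84805 = 67.618 ft²·°F·h/BTU
Q = 1198 × (69.03 − 30.38) / 67.618 = 684.77 BTU/h
E = 684.77 × 3883 = 2659000 BTU
Cost = 2659000/10⁶ × 22.28 = $59.242

59.24 dollars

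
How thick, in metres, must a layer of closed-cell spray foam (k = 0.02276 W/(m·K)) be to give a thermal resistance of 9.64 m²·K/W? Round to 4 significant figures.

0.2194 m

L = R·k = 9.64 × 0.02276 = 0.21941 m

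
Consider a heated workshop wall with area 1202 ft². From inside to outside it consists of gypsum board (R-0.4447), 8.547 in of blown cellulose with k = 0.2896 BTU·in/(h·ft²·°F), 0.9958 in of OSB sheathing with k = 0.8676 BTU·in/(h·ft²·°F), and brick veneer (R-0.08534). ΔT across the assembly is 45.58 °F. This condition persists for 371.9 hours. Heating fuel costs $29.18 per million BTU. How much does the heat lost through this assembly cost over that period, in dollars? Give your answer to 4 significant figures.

19.06 dollars

8.547/0.2896 = 29.513
0.9958/0.8676 = 1.1478
R_total = 0.4447 + 29.513 + 1.1478 + 0.08534 = 31.191 ft²·°F·h/BTU
Q = 1202 × 45.58 / 31.191 = 1756.5 BTU/h
E = 1756.5 × 371.9 = 653250 BTU
Cost = 653250/10⁶ × 29.18 = $19.062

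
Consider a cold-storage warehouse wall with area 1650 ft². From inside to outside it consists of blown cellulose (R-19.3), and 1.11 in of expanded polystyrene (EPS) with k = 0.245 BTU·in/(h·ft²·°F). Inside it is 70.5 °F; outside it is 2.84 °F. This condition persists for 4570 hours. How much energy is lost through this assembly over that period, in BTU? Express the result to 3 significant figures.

21400000 BTU

1.11/0.245 = 4.531
R_total = 19.3 + 4.531 = 23.83 ft²·°F·h/BTU
Q = 1650 × (70.5 − 2.84) / 23.83 = 4685 BTU/h
E = 4685 × 4570 = 21410000 BTU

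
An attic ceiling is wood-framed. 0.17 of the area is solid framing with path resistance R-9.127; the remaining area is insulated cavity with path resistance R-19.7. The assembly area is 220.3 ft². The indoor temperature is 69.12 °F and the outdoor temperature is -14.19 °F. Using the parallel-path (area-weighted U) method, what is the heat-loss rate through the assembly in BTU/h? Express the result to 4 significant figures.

U_eff = 0.83/19.7 + 0.17/9.127 = 0.042132 + 0.018626 = 0.060758
R_eff = 1/U_eff = 16.459 ft²·°F·h/BTU
Q = 220.3 × (69.12 − (-14.19)) / 16.459 = 1115.1 BTU/h

1115 BTU/h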